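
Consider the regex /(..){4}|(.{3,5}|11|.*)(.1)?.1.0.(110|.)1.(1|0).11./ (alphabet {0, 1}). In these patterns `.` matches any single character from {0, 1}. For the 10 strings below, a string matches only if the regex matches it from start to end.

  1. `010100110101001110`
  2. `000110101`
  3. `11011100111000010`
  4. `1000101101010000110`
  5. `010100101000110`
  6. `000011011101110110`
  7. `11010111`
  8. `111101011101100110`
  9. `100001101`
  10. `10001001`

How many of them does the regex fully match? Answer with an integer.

1 → match
2 → no match
3 → no match
4 → no match
5 → match
6 → match
7 → match
8 → no match
9 → no match
10 → match
Total matched: 5

5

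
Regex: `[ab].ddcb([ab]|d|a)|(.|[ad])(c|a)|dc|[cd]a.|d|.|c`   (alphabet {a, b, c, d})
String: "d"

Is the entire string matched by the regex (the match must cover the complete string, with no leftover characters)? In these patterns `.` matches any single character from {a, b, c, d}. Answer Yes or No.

Yes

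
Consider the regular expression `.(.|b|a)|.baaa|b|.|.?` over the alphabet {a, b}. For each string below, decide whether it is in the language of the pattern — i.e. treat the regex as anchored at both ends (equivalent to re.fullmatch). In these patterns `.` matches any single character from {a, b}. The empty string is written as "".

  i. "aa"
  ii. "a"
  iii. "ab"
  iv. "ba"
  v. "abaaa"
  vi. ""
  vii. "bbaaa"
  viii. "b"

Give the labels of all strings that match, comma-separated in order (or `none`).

i, ii, iii, iv, v, vi, vii, viii

i → match
ii → match
iii → match
iv → match
v → match
vi → match
vii → match
viii → match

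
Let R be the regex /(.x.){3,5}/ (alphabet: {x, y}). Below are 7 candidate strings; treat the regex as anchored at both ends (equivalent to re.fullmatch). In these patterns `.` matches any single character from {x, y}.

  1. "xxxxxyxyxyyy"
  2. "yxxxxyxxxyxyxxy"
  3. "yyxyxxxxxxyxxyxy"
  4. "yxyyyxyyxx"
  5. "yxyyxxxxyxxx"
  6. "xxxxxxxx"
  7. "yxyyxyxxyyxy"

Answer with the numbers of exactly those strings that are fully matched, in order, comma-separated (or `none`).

1 → no match
2 → match
3 → no match
4 → no match
5 → match
6 → no match
7 → match

2, 5, 7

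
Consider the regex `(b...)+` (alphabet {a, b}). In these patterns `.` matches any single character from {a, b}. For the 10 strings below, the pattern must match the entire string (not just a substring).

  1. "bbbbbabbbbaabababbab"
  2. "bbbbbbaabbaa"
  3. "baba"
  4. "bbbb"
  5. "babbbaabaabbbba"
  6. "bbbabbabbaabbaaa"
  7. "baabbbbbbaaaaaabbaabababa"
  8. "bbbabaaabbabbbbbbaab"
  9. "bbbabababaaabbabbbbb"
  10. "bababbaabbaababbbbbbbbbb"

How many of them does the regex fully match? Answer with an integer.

1 → match
2 → match
3 → match
4 → match
5 → no match
6 → match
7 → no match
8 → match
9 → match
10 → match
Total matched: 8

8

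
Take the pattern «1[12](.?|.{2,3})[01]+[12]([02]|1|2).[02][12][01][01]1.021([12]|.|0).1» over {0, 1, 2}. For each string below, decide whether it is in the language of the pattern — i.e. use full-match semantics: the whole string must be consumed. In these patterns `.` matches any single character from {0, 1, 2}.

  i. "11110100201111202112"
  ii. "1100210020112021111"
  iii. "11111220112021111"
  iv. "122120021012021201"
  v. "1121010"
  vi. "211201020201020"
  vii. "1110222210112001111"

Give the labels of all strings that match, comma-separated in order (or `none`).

ii

i → no match — must end with "1"
ii → match
iii → no match
iv → no match
v → no match — must end with "1"
vi → no match — must start with "1"
vii → no match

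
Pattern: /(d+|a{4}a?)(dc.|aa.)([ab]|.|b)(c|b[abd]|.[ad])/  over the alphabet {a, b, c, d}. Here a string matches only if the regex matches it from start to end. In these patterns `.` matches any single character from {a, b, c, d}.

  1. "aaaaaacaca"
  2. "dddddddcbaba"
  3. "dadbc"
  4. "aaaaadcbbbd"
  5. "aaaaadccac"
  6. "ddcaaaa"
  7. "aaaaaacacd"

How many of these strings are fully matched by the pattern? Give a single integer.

6

1 → match
2 → match
3 → no match
4 → match
5 → match
6 → match
7 → match
Total matched: 6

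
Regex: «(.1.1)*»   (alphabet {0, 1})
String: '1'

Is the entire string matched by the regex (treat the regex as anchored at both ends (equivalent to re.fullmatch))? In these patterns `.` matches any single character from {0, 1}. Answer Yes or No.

No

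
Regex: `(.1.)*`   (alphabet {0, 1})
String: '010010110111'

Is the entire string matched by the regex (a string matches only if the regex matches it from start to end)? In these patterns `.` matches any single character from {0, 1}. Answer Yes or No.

Yes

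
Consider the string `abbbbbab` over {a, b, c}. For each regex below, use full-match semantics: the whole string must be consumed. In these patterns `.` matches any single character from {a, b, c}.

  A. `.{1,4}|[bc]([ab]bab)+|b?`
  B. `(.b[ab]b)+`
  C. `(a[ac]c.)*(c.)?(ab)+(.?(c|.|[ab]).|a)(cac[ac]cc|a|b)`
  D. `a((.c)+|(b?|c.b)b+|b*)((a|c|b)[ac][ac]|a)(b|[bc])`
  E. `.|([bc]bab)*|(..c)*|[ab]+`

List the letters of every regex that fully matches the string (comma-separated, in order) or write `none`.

A → no match
B → match
C → no match
D → match
E → match

B, D, E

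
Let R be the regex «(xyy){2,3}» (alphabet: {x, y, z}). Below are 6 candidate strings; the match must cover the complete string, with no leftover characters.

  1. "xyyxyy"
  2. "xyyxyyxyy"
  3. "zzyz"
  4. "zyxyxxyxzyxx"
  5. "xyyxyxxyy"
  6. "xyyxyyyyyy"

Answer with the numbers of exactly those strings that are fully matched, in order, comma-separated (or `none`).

1, 2

1 → match
2 → match
3 → no match — must start with "xyy"
4 → no match — must start with "xyy"
5 → no match
6 → no match — must end with "xyy"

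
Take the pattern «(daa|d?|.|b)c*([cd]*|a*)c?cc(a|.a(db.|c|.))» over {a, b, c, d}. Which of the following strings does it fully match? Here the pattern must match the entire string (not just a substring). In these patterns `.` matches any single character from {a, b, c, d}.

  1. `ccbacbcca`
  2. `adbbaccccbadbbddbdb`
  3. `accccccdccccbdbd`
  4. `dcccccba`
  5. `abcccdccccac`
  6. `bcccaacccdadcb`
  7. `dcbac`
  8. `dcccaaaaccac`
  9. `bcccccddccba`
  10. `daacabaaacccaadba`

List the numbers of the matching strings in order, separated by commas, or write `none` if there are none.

none

1 → no match
2 → no match
3 → no match
4 → no match
5 → no match
6 → no match
7 → no match
8 → no match
9 → no match
10 → no match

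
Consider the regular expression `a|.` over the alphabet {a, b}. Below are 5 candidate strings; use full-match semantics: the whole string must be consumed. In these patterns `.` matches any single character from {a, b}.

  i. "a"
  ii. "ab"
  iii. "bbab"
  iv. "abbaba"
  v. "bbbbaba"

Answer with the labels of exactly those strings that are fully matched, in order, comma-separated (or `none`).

i → match
ii → no match
iii → no match
iv → no match
v → no match

i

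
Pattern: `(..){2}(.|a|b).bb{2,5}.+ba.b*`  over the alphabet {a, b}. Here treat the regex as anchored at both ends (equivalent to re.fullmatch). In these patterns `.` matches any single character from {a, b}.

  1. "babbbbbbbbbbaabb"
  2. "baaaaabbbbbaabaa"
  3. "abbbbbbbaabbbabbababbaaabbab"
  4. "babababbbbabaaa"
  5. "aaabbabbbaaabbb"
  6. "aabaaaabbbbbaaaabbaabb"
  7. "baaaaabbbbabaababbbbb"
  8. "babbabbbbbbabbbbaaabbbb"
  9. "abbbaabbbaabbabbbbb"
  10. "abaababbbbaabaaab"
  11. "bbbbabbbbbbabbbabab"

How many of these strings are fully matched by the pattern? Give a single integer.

5

1 → match
2 → match
3 → no match
4 → no match
5 → no match
6 → no match
7 → match
8 → no match
9 → match
10 → no match
11 → match
Total matched: 5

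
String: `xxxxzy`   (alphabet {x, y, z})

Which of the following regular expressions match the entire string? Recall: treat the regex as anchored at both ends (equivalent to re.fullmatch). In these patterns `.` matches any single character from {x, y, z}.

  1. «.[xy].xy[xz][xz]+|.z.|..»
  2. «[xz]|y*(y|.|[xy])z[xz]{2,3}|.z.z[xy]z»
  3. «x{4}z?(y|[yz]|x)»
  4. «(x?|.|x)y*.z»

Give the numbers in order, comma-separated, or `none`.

3

1 → no match
2 → no match
3 → match
4 → no match — must end with `z`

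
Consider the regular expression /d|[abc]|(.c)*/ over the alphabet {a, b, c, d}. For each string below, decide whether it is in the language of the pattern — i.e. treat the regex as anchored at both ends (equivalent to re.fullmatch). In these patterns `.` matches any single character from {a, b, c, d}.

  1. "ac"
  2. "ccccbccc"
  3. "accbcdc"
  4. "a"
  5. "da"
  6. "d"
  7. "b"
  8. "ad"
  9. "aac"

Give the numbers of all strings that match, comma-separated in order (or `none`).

1, 2, 4, 6, 7

1 → match
2 → match
3 → no match
4 → match
5 → no match
6 → match
7 → match
8 → no match
9 → no match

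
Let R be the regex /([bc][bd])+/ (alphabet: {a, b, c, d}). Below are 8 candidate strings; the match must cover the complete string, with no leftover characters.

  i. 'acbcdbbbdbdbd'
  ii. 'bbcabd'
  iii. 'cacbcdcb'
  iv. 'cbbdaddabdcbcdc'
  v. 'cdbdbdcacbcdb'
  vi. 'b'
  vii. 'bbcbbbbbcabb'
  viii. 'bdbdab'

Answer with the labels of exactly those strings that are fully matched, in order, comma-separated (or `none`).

none

i → no match
ii → no match
iii → no match
iv → no match
v → no match
vi → no match
vii → no match
viii → no match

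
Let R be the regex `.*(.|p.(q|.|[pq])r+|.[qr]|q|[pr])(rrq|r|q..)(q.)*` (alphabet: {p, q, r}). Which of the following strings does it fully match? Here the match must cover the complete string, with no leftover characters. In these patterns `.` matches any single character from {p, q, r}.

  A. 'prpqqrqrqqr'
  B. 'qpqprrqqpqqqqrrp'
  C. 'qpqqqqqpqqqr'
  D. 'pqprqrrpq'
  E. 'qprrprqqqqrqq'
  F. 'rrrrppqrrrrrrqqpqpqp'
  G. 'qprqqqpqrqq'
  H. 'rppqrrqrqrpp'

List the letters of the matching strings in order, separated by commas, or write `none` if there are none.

A, C, E, F, G

A. 'prpqqrqrqqr' → match
B → no match
C. 'qpqqqqqpqqqr' → match
D. 'pqprqrrpq' → no match
E → match
F → match
G. 'qprqqqpqrqq' → match
H. 'rppqrrqrqrpp' → no match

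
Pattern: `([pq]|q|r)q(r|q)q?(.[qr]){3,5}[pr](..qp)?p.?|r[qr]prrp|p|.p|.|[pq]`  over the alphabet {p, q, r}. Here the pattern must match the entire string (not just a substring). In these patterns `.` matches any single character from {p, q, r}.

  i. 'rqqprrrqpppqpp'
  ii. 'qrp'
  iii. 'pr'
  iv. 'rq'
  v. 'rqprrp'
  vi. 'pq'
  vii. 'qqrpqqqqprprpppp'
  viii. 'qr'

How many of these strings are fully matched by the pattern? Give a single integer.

1

i → no match
ii. 'qrp' → no match
iii. 'pr' → no match
iv. 'rq' → no match
v. 'rqprrp' → match
vi. 'pq' → no match
vii → no match
viii. 'qr' → no match
Total matched: 1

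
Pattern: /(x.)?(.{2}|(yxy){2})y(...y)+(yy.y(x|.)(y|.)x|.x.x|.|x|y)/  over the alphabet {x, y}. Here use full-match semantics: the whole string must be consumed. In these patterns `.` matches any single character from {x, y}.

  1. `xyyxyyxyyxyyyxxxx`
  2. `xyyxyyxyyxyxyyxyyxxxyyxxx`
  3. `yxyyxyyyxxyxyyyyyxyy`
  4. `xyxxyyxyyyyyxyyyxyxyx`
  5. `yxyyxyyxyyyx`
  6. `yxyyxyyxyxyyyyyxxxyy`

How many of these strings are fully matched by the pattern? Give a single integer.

1 → match
2 → match
3 → match
4 → no match
5 → match
6 → match
Total matched: 5

5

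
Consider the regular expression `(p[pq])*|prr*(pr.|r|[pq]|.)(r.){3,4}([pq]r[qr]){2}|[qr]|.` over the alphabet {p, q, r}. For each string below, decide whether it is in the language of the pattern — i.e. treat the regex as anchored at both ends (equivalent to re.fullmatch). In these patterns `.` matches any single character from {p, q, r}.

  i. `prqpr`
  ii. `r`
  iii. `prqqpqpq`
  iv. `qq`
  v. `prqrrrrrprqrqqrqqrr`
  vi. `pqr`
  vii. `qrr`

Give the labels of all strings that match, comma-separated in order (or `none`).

i → no match
ii → match
iii → no match
iv → no match
v → no match
vi → no match
vii → no match

ii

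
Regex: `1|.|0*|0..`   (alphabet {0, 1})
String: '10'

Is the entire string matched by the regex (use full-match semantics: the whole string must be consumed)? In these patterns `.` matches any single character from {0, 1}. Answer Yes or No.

No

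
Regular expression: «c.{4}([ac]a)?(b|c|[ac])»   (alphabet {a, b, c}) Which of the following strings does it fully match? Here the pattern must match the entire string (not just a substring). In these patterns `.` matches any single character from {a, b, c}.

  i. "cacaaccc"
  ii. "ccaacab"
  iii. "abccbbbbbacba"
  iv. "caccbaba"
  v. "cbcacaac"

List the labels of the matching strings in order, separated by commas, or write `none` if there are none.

i → no match
ii → no match
iii → no match — must start with "c"
iv → no match
v → match

v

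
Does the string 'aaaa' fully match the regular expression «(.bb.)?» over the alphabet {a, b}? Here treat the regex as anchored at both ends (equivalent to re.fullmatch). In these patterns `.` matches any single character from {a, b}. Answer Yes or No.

No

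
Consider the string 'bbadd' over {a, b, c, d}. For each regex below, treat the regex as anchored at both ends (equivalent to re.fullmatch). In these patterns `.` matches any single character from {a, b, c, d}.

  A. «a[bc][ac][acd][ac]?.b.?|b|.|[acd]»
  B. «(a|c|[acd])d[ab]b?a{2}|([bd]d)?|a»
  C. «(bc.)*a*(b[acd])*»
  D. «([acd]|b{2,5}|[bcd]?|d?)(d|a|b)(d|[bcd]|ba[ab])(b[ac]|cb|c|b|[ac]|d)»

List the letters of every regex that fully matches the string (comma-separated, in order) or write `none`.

A → no match
B → no match
C → no match
D → match

D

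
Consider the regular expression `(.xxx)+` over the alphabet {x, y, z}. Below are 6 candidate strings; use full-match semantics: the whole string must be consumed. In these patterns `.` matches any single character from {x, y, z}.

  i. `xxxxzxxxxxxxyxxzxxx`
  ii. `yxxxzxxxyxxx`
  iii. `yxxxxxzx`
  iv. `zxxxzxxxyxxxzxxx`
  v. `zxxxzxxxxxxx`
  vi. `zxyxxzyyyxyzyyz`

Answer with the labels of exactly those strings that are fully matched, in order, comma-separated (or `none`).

ii, iv, v

i → no match
ii. `yxxxzxxxyxxx` → match
iii. `yxxxxxzx` → no match — must end with `xxx`
iv → match
v. `zxxxzxxxxxxx` → match
vi → no match — must end with `xxx`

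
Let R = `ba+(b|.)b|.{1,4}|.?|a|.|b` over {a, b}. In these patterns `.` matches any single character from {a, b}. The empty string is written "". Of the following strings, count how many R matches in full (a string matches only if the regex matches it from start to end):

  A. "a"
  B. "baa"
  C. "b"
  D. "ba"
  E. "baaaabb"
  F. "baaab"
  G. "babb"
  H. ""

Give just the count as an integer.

8

A. "a" → match
B. "baa" → match
C. "b" → match
D. "ba" → match
E. "baaaabb" → match
F. "baaab" → match
G. "babb" → match
H. "" → match
Total matched: 8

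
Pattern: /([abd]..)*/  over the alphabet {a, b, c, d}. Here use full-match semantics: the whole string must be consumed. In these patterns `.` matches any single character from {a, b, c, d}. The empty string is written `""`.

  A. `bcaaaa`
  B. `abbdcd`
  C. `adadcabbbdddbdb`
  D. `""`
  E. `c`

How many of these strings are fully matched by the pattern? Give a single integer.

A → match
B → match
C → match
D → match
E → no match
Total matched: 4

4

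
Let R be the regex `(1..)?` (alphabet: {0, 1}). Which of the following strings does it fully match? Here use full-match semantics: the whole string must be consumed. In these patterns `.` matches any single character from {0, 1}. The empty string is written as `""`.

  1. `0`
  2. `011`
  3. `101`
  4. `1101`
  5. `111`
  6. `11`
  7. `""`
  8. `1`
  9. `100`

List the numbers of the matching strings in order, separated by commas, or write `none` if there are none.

1 → no match
2 → no match
3 → match
4 → no match
5 → match
6 → no match
7 → match
8 → no match
9 → match

3, 5, 7, 9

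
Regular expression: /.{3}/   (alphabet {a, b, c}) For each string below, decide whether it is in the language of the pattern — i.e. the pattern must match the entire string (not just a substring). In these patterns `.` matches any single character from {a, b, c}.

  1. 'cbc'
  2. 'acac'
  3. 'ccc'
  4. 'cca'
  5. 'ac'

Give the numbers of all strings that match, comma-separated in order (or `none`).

1, 3, 4

1 → match
2 → no match
3 → match
4 → match
5 → no match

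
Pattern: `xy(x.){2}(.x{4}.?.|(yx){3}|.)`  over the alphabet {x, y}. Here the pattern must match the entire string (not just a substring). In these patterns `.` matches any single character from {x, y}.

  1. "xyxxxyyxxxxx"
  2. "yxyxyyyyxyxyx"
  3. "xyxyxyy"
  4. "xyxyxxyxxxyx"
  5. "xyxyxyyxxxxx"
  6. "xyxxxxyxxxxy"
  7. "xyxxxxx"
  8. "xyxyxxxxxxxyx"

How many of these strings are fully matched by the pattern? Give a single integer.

6

1 → match
2 → no match — must start with "xyx"
3 → match
4 → no match
5 → match
6 → match
7 → match
8 → match
Total matched: 6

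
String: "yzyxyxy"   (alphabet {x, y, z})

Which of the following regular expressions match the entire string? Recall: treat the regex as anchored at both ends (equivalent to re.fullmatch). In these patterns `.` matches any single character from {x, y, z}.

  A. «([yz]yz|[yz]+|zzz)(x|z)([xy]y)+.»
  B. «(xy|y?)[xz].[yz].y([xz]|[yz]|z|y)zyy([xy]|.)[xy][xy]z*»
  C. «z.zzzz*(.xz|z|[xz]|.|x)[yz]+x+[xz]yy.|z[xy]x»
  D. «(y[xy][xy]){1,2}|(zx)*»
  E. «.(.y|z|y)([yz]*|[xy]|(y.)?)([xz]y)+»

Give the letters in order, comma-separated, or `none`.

A → no match
B → no match
C → no match — must start with "z"
D → no match
E → match

E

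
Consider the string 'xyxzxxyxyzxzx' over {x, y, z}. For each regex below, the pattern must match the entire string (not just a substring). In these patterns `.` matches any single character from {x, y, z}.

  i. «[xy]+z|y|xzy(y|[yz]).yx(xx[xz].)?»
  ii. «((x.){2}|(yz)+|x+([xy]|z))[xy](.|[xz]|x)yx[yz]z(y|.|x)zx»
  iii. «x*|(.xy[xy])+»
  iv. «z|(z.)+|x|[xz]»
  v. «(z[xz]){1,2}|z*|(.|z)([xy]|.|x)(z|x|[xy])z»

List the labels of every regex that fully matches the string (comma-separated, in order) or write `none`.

ii

i → no match
ii → match
iii → no match
iv → no match
v → no match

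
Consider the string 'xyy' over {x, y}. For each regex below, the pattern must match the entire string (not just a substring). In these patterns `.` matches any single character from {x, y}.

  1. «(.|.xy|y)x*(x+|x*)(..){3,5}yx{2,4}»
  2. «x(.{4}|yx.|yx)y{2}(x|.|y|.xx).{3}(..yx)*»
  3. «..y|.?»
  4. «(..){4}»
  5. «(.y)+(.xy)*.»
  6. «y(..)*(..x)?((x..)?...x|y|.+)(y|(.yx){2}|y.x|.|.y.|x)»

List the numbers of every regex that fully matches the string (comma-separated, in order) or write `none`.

1 → no match — must end with 'x'
2 → no match
3 → match
4 → no match
5 → match
6 → no match — must start with 'y'

3, 5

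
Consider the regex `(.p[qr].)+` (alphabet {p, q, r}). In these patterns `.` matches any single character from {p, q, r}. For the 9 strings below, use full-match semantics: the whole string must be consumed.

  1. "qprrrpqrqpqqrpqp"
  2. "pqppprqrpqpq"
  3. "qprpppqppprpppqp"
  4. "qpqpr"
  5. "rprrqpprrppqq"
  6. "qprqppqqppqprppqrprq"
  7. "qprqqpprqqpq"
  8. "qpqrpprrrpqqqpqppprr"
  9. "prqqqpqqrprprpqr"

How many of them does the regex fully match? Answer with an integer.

1 → match
2 → no match
3 → match
4 → no match
5 → no match
6 → no match
7 → no match
8 → match
9 → no match
Total matched: 3

3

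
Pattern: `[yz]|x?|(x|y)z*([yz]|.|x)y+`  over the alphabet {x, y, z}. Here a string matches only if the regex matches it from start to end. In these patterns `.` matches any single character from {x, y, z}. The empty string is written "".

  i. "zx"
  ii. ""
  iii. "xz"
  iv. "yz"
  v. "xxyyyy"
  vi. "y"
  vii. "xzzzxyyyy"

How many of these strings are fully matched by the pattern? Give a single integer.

4

i → no match
ii → match
iii → no match
iv → no match
v → match
vi → match
vii → match
Total matched: 4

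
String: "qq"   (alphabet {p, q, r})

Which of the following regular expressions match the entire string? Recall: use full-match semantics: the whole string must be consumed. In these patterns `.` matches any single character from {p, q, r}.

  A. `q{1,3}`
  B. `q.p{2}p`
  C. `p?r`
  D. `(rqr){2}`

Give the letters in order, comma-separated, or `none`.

A

A → match
B → no match — must end with "pp"
C → no match — must end with "r"
D → no match — must start with "rqr"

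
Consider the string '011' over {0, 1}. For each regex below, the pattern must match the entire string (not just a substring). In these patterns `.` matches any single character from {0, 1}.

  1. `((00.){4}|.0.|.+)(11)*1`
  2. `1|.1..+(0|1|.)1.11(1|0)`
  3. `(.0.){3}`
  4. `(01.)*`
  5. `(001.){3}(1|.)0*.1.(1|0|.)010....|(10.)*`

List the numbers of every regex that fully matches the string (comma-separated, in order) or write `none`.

1 → match
2 → no match
3 → no match
4 → match
5 → no match

1, 4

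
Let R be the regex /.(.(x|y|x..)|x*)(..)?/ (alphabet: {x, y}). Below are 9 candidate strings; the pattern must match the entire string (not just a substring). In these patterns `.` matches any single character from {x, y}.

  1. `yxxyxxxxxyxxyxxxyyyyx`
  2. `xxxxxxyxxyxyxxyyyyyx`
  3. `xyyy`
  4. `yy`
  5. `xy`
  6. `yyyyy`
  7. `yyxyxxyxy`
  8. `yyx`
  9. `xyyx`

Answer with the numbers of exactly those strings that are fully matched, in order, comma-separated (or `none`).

6, 8

1 → no match
2 → no match
3 → no match
4 → no match
5 → no match
6 → match
7 → no match
8 → match
9 → no match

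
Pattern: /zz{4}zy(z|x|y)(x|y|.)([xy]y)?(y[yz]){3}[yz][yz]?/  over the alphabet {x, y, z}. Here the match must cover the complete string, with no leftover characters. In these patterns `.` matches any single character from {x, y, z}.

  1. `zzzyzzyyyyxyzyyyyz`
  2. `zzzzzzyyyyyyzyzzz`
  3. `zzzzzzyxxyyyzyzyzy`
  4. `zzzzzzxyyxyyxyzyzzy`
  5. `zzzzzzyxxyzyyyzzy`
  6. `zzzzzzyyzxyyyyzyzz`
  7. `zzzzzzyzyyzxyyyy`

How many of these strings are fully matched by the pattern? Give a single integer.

4

1 → no match
2 → match
3 → match
4 → no match
5 → match
6 → match
7 → no match
Total matched: 4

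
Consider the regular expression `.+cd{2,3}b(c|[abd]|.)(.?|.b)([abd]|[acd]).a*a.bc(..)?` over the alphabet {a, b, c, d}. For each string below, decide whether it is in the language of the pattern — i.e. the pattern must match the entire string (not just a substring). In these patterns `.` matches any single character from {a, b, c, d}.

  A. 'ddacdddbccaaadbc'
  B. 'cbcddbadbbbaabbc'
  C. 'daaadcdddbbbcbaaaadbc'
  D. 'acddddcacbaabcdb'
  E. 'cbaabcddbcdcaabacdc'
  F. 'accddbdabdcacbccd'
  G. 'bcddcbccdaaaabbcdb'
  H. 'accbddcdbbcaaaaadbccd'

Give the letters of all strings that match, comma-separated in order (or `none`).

A → match
B → match
C → match
D → no match
E → no match
F → match
G → no match
H → no match

A, B, C, F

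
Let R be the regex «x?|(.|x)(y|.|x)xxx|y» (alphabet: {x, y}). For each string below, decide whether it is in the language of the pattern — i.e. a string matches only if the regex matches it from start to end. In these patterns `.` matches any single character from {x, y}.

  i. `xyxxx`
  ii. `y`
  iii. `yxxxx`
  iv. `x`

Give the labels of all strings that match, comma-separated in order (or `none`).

i. `xyxxx` → match
ii. `y` → match
iii. `yxxxx` → match
iv. `x` → match

i, ii, iii, iv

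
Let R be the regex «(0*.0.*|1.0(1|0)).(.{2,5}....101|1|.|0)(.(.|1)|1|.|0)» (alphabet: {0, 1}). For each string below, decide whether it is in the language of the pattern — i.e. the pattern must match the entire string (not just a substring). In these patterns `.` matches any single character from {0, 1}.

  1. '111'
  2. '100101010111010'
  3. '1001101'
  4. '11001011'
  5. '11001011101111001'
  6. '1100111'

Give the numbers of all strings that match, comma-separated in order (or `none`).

2, 3, 4, 6

1. '111' → no match
2 → match
3. '1001101' → match
4. '11001011' → match
5 → no match
6. '1100111' → match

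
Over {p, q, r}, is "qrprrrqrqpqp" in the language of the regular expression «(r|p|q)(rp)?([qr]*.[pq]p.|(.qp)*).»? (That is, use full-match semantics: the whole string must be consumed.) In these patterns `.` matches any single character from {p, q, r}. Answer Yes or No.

Yes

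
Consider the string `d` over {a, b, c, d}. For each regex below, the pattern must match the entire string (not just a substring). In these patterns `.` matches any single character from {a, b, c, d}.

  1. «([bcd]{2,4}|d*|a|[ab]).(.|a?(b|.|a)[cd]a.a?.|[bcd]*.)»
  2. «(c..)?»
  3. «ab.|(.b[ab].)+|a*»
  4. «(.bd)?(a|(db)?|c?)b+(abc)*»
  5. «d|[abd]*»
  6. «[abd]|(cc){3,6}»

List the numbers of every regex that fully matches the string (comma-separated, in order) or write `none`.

5, 6

1 → no match
2 → no match
3 → no match
4 → no match
5 → match
6 → match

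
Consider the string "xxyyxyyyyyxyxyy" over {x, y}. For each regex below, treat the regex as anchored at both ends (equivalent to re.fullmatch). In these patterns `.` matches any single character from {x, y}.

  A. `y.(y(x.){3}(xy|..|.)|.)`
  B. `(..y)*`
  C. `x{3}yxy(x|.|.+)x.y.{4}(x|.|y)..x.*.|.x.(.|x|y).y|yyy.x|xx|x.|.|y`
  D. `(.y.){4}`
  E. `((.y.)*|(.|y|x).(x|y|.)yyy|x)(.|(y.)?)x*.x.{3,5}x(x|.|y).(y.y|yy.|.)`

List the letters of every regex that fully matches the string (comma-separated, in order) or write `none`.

A → no match — must start with "y"
B → match
C → no match
D → no match
E → no match

B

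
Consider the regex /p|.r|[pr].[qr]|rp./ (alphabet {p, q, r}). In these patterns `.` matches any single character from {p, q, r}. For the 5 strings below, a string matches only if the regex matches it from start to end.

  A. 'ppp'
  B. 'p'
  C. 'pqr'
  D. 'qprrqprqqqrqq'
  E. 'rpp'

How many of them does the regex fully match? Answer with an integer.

3

A. 'ppp' → no match
B. 'p' → match
C. 'pqr' → match
D → no match
E. 'rpp' → match
Total matched: 3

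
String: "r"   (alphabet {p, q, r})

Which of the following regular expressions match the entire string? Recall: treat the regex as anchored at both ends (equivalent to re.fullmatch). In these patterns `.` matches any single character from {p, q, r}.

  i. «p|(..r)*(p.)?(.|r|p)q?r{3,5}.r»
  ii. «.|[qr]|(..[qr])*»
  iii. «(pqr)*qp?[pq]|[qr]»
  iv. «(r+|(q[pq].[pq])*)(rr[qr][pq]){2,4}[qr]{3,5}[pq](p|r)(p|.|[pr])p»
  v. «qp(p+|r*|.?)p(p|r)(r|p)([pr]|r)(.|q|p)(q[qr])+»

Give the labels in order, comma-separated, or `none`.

ii, iii

i → no match
ii → match
iii → match
iv → no match — must end with "p"
v → no match — must start with "qp"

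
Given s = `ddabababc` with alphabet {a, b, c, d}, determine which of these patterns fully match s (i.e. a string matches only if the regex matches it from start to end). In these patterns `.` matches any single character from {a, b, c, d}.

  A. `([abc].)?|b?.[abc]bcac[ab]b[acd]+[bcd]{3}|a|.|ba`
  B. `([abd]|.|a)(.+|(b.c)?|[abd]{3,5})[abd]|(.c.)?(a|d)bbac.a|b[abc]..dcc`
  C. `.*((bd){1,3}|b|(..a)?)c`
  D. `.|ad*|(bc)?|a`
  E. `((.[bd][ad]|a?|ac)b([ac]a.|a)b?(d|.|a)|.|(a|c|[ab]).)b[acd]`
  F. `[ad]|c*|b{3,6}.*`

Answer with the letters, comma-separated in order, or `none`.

A → no match
B → no match
C → match
D → no match
E → match
F → no match

C, E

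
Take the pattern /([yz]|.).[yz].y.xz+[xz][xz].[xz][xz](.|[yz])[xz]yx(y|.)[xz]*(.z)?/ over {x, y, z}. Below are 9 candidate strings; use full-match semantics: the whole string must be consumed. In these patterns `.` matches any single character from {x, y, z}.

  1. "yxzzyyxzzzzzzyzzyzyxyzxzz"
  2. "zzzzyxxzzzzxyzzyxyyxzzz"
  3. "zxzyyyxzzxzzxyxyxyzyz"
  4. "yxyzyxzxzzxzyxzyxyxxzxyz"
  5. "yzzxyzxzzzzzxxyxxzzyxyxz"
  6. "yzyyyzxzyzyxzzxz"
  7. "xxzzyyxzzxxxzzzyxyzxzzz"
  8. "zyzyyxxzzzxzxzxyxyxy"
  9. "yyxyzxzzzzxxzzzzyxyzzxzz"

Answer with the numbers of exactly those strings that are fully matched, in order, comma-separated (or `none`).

1, 3, 5, 7, 8

1 → match
2 → no match
3 → match
4 → no match
5 → match
6 → no match
7 → match
8 → match
9 → no match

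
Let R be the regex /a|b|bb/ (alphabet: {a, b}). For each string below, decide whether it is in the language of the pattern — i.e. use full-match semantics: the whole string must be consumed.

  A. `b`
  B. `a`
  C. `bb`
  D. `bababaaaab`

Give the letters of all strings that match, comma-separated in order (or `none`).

A, B, C

A → match
B → match
C → match
D → no match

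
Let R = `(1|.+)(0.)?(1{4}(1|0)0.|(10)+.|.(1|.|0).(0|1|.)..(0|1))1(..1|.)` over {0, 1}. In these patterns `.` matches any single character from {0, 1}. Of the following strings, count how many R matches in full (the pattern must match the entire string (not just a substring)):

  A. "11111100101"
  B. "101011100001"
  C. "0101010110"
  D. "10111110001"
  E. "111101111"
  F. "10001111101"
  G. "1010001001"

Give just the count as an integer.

A → no match
B → no match
C → match
D → no match
E → no match
F → no match
G → no match
Total matched: 1

1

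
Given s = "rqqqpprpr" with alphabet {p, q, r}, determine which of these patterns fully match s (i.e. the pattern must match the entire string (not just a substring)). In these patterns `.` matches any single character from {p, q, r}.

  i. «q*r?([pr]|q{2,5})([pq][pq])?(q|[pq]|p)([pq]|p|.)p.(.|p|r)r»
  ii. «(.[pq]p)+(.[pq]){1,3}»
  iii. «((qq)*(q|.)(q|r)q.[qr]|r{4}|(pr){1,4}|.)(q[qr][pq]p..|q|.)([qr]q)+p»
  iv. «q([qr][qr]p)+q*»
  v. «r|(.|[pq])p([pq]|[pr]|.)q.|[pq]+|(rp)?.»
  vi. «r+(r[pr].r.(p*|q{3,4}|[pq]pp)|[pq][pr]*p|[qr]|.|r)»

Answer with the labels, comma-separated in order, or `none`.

i

i → match
ii → no match
iii → no match — must end with "qp"
iv → no match — must start with "q"
v → no match
vi → no match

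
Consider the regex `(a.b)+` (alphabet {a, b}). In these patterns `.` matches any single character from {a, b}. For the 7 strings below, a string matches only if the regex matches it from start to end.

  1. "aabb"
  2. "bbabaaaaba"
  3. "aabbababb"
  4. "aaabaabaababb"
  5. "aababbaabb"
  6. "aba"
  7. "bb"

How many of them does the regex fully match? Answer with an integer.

1 → no match
2 → no match — must start with "a"
3 → no match
4 → no match
5 → no match
6 → no match — must end with "b"
7 → no match — must start with "a"
Total matched: 0

0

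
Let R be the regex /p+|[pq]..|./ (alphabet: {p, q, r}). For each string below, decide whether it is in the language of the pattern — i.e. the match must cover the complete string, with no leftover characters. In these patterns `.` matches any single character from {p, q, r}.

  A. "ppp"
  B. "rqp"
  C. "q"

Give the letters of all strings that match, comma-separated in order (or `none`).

A, C

A → match
B → no match
C → match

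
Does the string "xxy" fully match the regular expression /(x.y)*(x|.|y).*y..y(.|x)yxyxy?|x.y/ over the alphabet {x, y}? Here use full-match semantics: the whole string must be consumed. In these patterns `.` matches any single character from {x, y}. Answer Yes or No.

Yes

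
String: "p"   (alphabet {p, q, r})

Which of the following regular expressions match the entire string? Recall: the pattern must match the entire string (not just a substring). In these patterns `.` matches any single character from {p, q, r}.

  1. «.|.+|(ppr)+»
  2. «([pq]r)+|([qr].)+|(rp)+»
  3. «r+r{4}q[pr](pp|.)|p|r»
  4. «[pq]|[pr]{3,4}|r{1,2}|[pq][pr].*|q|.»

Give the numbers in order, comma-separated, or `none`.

1 → match
2 → no match
3 → match
4 → match

1, 3, 4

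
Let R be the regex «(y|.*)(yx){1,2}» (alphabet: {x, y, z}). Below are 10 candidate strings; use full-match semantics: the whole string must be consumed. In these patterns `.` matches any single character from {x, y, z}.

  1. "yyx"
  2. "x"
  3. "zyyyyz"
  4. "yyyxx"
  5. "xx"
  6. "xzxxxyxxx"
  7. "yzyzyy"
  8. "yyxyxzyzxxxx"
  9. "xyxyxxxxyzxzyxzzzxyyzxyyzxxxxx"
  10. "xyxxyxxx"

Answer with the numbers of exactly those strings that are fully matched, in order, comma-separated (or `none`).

1. "yyx" → match
2. "x" → no match — must end with "yx"
3. "zyyyyz" → no match — must end with "yx"
4. "yyyxx" → no match — must end with "yx"
5. "xx" → no match — must end with "yx"
6. "xzxxxyxxx" → no match — must end with "yx"
7. "yzyzyy" → no match — must end with "yx"
8. "yyxyxzyzxxxx" → no match — must end with "yx"
9 → no match — must end with "yx"
10. "xyxxyxxx" → no match — must end with "yx"

1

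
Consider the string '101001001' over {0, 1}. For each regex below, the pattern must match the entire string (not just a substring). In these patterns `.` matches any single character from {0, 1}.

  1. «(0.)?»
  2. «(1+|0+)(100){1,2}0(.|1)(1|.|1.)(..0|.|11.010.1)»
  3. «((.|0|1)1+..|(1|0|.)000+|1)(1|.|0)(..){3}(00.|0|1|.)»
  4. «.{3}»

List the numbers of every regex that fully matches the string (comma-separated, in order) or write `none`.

1 → no match
2 → no match
3 → match
4 → no match

3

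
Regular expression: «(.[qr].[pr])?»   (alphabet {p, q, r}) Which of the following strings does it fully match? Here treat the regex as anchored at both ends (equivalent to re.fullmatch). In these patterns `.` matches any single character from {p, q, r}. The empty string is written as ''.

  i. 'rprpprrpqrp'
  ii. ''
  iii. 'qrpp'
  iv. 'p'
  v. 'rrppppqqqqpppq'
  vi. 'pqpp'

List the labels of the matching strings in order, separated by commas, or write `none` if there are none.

ii, iii, vi

i. 'rprpprrpqrp' → no match
ii. '' → match
iii. 'qrpp' → match
iv. 'p' → no match
v → no match
vi. 'pqpp' → match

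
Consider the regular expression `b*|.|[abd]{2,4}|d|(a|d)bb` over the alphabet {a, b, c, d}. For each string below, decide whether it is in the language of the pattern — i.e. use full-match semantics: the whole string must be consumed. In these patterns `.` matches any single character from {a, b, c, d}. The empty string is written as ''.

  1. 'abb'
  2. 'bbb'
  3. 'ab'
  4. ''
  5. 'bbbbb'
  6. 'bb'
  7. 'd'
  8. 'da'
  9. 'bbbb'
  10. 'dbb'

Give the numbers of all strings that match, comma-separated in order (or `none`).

1, 2, 3, 4, 5, 6, 7, 8, 9, 10

1 → match
2 → match
3 → match
4 → match
5 → match
6 → match
7 → match
8 → match
9 → match
10 → match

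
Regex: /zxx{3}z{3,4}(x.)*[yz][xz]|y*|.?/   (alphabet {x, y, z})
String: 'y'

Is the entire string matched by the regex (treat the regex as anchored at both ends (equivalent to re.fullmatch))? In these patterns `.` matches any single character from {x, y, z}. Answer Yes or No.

Yes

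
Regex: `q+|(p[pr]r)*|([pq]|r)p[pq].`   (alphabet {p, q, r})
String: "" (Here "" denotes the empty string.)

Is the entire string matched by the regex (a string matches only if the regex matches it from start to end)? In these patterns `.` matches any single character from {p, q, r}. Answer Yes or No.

Yes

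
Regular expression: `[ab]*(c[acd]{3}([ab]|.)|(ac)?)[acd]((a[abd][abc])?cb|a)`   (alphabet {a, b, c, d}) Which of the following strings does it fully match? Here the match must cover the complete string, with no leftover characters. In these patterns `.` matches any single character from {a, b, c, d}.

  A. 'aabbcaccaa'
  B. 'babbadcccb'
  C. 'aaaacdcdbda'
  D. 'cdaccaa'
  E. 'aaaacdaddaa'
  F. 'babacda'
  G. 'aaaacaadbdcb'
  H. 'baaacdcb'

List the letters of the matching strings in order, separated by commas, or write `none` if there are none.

C, D, E, F, G, H

A → no match
B → no match
C → match
D → match
E → match
F → match
G → match
H → match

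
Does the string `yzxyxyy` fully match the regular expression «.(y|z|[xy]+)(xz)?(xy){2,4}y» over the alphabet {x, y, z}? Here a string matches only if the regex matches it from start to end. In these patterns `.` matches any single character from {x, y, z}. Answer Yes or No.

Yes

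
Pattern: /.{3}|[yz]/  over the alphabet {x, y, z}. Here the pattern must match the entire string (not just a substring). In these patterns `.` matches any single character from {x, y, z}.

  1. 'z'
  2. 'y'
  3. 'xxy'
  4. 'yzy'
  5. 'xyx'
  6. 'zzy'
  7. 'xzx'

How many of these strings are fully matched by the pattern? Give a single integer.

1 → match
2 → match
3 → match
4 → match
5 → match
6 → match
7 → match
Total matched: 7

7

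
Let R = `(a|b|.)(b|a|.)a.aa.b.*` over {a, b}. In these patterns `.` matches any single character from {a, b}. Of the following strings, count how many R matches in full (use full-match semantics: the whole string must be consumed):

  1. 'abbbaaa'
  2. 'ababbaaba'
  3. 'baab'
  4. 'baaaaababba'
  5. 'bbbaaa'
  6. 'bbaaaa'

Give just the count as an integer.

0

1. 'abbbaaa' → no match
2. 'ababbaaba' → no match
3. 'baab' → no match
4. 'baaaaababba' → no match
5. 'bbbaaa' → no match
6. 'bbaaaa' → no match
Total matched: 0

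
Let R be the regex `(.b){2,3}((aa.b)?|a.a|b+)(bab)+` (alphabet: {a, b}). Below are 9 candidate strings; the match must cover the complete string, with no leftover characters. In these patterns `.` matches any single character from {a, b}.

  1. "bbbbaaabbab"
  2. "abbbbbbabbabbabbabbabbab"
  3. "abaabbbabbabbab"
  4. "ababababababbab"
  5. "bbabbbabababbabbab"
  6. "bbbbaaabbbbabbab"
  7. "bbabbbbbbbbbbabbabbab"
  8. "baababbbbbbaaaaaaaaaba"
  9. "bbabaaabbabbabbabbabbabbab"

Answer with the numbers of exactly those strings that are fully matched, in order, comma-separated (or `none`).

1 → match
2 → match
3 → no match
4 → match
5 → match
6 → no match
7 → match
8 → no match — must end with "bab"
9 → match

1, 2, 4, 5, 7, 9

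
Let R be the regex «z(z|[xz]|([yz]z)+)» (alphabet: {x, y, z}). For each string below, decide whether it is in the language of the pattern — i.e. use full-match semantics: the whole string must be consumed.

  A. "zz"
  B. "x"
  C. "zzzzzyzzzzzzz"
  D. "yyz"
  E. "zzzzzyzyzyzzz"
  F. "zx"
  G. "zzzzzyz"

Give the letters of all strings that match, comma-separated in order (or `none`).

A → match
B → no match — must start with "z"
C → match
D → no match — must start with "z"
E → match
F → match
G → match

A, C, E, F, G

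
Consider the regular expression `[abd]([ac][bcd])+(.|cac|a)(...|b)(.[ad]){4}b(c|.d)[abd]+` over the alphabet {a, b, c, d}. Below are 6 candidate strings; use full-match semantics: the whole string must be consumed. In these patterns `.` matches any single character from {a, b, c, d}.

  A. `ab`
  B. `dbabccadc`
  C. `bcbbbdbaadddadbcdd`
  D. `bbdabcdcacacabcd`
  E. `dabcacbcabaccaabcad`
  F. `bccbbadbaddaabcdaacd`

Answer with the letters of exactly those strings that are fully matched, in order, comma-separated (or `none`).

A. `ab` → no match
B. `dbabccadc` → no match
C → no match
D → no match
E → no match
F → no match

none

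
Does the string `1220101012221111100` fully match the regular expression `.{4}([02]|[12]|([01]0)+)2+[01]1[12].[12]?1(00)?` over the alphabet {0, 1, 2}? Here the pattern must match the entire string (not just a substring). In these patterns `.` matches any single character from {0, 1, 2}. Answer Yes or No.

No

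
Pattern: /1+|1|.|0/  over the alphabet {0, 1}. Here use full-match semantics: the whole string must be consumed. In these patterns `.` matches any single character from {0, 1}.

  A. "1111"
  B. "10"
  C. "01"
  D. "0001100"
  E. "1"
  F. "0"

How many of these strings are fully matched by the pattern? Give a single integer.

A → match
B → no match
C → no match
D → no match
E → match
F → match
Total matched: 3

3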